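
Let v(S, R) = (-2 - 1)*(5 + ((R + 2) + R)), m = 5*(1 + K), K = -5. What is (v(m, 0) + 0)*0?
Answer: 0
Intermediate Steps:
m = -20 (m = 5*(1 - 5) = 5*(-4) = -20)
v(S, R) = -21 - 6*R (v(S, R) = -3*(5 + ((2 + R) + R)) = -3*(5 + (2 + 2*R)) = -3*(7 + 2*R) = -21 - 6*R)
(v(m, 0) + 0)*0 = ((-21 - 6*0) + 0)*0 = ((-21 + 0) + 0)*0 = (-21 + 0)*0 = -21*0 = 0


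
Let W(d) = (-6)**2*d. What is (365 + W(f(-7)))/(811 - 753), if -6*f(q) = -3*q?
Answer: 239/58 ≈ 4.1207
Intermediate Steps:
f(q) = q/2 (f(q) = -(-1)*q/2 = q/2)
W(d) = 36*d
(365 + W(f(-7)))/(811 - 753) = (365 + 36*((1/2)*(-7)))/(811 - 753) = (365 + 36*(-7/2))/58 = (365 - 126)*(1/58) = 239*(1/58) = 239/58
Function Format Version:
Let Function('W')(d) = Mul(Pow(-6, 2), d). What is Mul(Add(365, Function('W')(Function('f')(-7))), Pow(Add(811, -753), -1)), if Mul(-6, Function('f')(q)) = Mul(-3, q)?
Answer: Rational(239, 58) ≈ 4.1207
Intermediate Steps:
Function('f')(q) = Mul(Rational(1, 2), q) (Function('f')(q) = Mul(Rational(-1, 6), Mul(-3, q)) = Mul(Rational(1, 2), q))
Function('W')(d) = Mul(36, d)
Mul(Add(365, Function('W')(Function('f')(-7))), Pow(Add(811, -753), -1)) = Mul(Add(365, Mul(36, Mul(Rational(1, 2), -7))), Pow(Add(811, -753), -1)) = Mul(Add(365, Mul(36, Rational(-7, 2))), Pow(58, -1)) = Mul(Add(365, -126), Rational(1, 58)) = Mul(239, Rational(1, 58)) = Rational(239, 58)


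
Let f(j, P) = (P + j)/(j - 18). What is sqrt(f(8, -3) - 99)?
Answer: I*sqrt(398)/2 ≈ 9.975*I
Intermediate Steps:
f(j, P) = (P + j)/(-18 + j)
sqrt(f(8, -3) - 99) = sqrt((-3 + 8)/(-18 + 8) - 99) = sqrt(5/(-10) - 99) = sqrt(-1/10*5 - 99) = sqrt(-1/2 - 99) = sqrt(-199/2) = I*sqrt(398)/2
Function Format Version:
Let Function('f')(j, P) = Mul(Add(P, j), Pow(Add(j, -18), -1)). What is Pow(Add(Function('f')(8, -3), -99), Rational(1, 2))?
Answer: Mul(Rational(1, 2), I, Pow(398, Rational(1, 2))) ≈ Mul(9.9750, I)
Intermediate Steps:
Function('f')(j, P) = Mul(Pow(Add(-18, j), -1), Add(P, j)) (Function('f')(j, P) = Mul(Add(P, j), Pow(Add(-18, j), -1)) = Mul(Pow(Add(-18, j), -1), Add(P, j)))
Pow(Add(Function('f')(8, -3), -99), Rational(1, 2)) = Pow(Add(Mul(Pow(Add(-18, 8), -1), Add(-3, 8)), -99), Rational(1, 2)) = Pow(Add(Mul(Pow(-10, -1), 5), -99), Rational(1, 2)) = Pow(Add(Mul(Rational(-1, 10), 5), -99), Rational(1, 2)) = Pow(Add(Rational(-1, 2), -99), Rational(1, 2)) = Pow(Rational(-199, 2), Rational(1, 2)) = Mul(Rational(1, 2), I, Pow(398, Rational(1, 2)))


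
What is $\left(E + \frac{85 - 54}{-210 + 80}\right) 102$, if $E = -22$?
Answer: $- \frac{147441}{65} \approx -2268.3$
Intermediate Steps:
$\left(E + \frac{85 - 54}{-210 + 80}\right) 102 = \left(-22 + \frac{85 - 54}{-210 + 80}\right) 102 = \left(-22 + \frac{31}{-130}\right) 102 = \left(-22 + 31 \left(- \frac{1}{130}\right)\right) 102 = \left(-22 - \frac{31}{130}\right) 102 = \left(- \frac{2891}{130}\right) 102 = - \frac{147441}{65}$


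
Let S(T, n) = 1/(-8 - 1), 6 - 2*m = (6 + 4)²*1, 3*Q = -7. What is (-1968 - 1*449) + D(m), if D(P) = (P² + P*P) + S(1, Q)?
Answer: 18008/9 ≈ 2000.9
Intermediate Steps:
Q = -7/3 (Q = (⅓)*(-7) = -7/3 ≈ -2.3333)
m = -47 (m = 3 - (6 + 4)²/2 = 3 - 10²/2 = 3 - 50 = -47)
S(T, n) = -⅑ (S(T, n) = 1/(-9) = -⅑)
D(P) = -⅑ + 2*P² (D(P) = (P² + P*P) - ⅑ = (P² + P²) - ⅑ = 2*P² - ⅑ = -⅑ + 2*P²)
(-1968 - 1*449) + D(m) = (-1968 - 1*449) + (-⅑ + 2*(-47)²) = (-1968 - 449) + (-⅑ + 2*2209) = -2417 + (-⅑ + 4418) = -2417 + 39761/9 = 18008/9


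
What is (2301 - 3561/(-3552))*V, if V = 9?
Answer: 24530139/1184 ≈ 20718.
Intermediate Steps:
(2301 - 3561/(-3552))*V = (2301 - 3561/(-3552))*9 = (2301 - 3561*(-1)/3552)*9 = (2301 - 1*(-1187/1184))*9 = (2301 + 1187/1184)*9 = (2725571/1184)*9 = 24530139/1184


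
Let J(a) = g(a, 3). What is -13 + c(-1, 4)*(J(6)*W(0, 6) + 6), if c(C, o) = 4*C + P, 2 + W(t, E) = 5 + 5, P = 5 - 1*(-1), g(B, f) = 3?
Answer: 47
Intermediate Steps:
J(a) = 3
P = 6 (P = 5 + 1 = 6)
W(t, E) = 8 (W(t, E) = -2 + (5 + 5) = -2 + 10 = 8)
c(C, o) = 6 + 4*C (c(C, o) = 4*C + 6 = 6 + 4*C)
-13 + c(-1, 4)*(J(6)*W(0, 6) + 6) = -13 + (6 + 4*(-1))*(3*8 + 6) = -13 + (6 - 4)*(24 + 6) = -13 + 2*30 = -13 + 60 = 47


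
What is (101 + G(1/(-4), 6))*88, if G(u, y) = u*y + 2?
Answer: 8932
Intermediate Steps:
G(u, y) = 2 + u*y
(101 + G(1/(-4), 6))*88 = (101 + (2 + 6/(-4)))*88 = (101 + (2 - ¼*6))*88 = (101 + (2 - 3/2))*88 = (101 + ½)*88 = (203/2)*88 = 8932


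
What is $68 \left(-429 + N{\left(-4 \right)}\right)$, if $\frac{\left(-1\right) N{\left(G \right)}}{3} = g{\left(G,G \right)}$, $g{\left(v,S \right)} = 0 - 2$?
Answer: $-28764$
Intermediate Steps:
$g{\left(v,S \right)} = -2$
$N{\left(G \right)} = 6$ ($N{\left(G \right)} = \left(-3\right) \left(-2\right) = 6$)
$68 \left(-429 + N{\left(-4 \right)}\right) = 68 \left(-429 + 6\right) = 68 \left(-423\right) = -28764$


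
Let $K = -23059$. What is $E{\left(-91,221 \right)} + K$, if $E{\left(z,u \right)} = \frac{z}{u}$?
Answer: $- \frac{392010}{17} \approx -23059.0$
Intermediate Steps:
$E{\left(-91,221 \right)} + K = - \frac{91}{221} - 23059 = \left(-91\right) \frac{1}{221} - 23059 = - \frac{7}{17} - 23059 = - \frac{392010}{17}$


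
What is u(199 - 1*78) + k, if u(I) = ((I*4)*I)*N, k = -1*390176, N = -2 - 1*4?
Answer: -741560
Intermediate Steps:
N = -6 (N = -2 - 4 = -6)
k = -390176
u(I) = -24*I² (u(I) = ((I*4)*I)*(-6) = ((4*I)*I)*(-6) = (4*I²)*(-6) = -24*I²)
u(199 - 1*78) + k = -24*(199 - 1*78)² - 390176 = -24*(199 - 78)² - 390176 = -24*121² - 390176 = -24*14641 - 390176 = -351384 - 390176 = -741560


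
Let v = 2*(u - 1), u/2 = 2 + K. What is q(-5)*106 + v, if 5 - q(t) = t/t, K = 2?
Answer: 438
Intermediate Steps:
q(t) = 4 (q(t) = 5 - t/t = 5 - 1*1 = 5 - 1 = 4)
u = 8 (u = 2*(2 + 2) = 2*4 = 8)
v = 14 (v = 2*(8 - 1) = 2*7 = 14)
q(-5)*106 + v = 4*106 + 14 = 424 + 14 = 438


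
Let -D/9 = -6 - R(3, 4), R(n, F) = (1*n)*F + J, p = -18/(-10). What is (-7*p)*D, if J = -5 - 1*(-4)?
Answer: -9639/5 ≈ -1927.8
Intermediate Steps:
p = 9/5 (p = -18*(-⅒) = 9/5 ≈ 1.8000)
J = -1 (J = -5 + 4 = -1)
R(n, F) = -1 + F*n (R(n, F) = (1*n)*F - 1 = n*F - 1 = F*n - 1 = -1 + F*n)
D = 153 (D = -9*(-6 - (-1 + 4*3)) = -9*(-6 - (-1 + 12)) = -9*(-6 - 1*11) = -9*(-6 - 11) = -9*(-17) = 153)
(-7*p)*D = -7*9/5*153 = -63/5*153 = -9639/5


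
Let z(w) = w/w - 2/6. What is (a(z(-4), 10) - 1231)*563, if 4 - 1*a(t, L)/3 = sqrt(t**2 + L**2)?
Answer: -686297 - 1126*sqrt(226) ≈ -7.0322e+5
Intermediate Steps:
z(w) = 2/3 (z(w) = 1 - 2*1/6 = 1 - 1/3 = 2/3)
a(t, L) = 12 - 3*sqrt(L**2 + t**2) (a(t, L) = 12 - 3*sqrt(t**2 + L**2) = 12 - 3*sqrt(L**2 + t**2))
(a(z(-4), 10) - 1231)*563 = ((12 - 3*sqrt(10**2 + (2/3)**2)) - 1231)*563 = ((12 - 3*sqrt(100 + 4/9)) - 1231)*563 = ((12 - 2*sqrt(226)) - 1231)*563 = (-1219 - 2*sqrt(226))*563 = -686297 - 1126*sqrt(226)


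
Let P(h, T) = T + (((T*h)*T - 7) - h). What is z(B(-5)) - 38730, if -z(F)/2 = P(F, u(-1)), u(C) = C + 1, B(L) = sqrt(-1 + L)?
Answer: -38716 + 2*I*sqrt(6) ≈ -38716.0 + 4.899*I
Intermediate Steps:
u(C) = 1 + C
P(h, T) = -7 + T - h + h*T**2 (P(h, T) = T + ((h*T**2 - 7) - h) = T + ((-7 + h*T**2) - h) = T + (-7 - h + h*T**2) = -7 + T - h + h*T**2)
z(F) = 14 + 2*F (z(F) = -2*(-7 + (1 - 1) - F + F*(1 - 1)**2) = -2*(-7 + 0 - F + F*0**2) = -2*(-7 + 0 - F + F*0) = -2*(-7 + 0 - F + 0) = -2*(-7 - F) = 14 + 2*F)
z(B(-5)) - 38730 = (14 + 2*sqrt(-1 - 5)) - 38730 = (14 + 2*sqrt(-6)) - 38730 = (14 + 2*(I*sqrt(6))) - 38730 = (14 + 2*I*sqrt(6)) - 38730 = -38716 + 2*I*sqrt(6)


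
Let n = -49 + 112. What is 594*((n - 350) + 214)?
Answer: -43362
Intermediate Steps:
n = 63
594*((n - 350) + 214) = 594*((63 - 350) + 214) = 594*(-287 + 214) = 594*(-73) = -43362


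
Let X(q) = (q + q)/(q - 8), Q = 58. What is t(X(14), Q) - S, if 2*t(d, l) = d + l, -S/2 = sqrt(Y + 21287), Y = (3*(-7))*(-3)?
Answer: 94/3 + 10*sqrt(854) ≈ 323.57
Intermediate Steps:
Y = 63 (Y = -21*(-3) = 63)
S = -10*sqrt(854) (S = -2*sqrt(63 + 21287) = -10*sqrt(854) ≈ -292.23)
X(q) = 2*q/(-8 + q) (X(q) = (2*q)/(-8 + q) = 2*q/(-8 + q))
t(d, l) = d/2 + l/2 (t(d, l) = (d + l)/2 = d/2 + l/2)
t(X(14), Q) - S = ((2*14/(-8 + 14))/2 + (1/2)*58) - (-10)*sqrt(854) = ((2*14/6)/2 + 29) + 10*sqrt(854) = ((2*14*(1/6))/2 + 29) + 10*sqrt(854) = ((1/2)*(14/3) + 29) + 10*sqrt(854) = (7/3 + 29) + 10*sqrt(854) = 94/3 + 10*sqrt(854)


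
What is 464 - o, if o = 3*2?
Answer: 458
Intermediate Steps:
o = 6
464 - o = 464 - 1*6 = 464 - 6 = 458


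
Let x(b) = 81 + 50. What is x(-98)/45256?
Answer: 131/45256 ≈ 0.0028946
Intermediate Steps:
x(b) = 131
x(-98)/45256 = 131/45256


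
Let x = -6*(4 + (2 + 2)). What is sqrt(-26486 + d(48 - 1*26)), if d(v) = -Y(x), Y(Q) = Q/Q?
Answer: 9*I*sqrt(327) ≈ 162.75*I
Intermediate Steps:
x = -48 (x = -6*(4 + 4) = -6*8 = -1*48 = -48)
Y(Q) = 1
d(v) = -1 (d(v) = -1*1 = -1)
sqrt(-26486 + d(48 - 1*26)) = sqrt(-26486 - 1) = sqrt(-26487) = 9*I*sqrt(327)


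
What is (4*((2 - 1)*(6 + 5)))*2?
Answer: 88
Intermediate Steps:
(4*((2 - 1)*(6 + 5)))*2 = (4*(1*11))*2 = (4*11)*2 = 44*2 = 88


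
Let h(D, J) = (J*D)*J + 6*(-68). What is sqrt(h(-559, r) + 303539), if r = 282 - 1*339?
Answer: 2*I*sqrt(378265) ≈ 1230.1*I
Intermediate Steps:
r = -57 (r = 282 - 339 = -57)
h(D, J) = -408 + D*J**2 (h(D, J) = (D*J)*J - 408 = D*J**2 - 408 = -408 + D*J**2)
sqrt(h(-559, r) + 303539) = sqrt((-408 - 559*(-57)**2) + 303539) = sqrt((-408 - 559*3249) + 303539) = sqrt((-408 - 1816191) + 303539) = sqrt(-1816599 + 303539) = sqrt(-1513060) = 2*I*sqrt(378265)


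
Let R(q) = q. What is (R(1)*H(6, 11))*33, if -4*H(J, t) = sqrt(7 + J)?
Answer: -33*sqrt(13)/4 ≈ -29.746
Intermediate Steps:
H(J, t) = -sqrt(7 + J)/4
(R(1)*H(6, 11))*33 = (1*(-sqrt(7 + 6)/4))*33 = (1*(-sqrt(13)/4))*33 = -sqrt(13)/4*33 = -33*sqrt(13)/4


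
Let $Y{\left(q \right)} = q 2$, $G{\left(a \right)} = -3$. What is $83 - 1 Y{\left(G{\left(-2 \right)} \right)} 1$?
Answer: $89$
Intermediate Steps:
$Y{\left(q \right)} = 2 q$
$83 - 1 Y{\left(G{\left(-2 \right)} \right)} 1 = 83 - 1 \cdot 2 \left(-3\right) 1 = 83 - 1 \left(-6\right) 1 = 83 - \left(-6\right) 1 = 83 - -6 = 83 + 6 = 89$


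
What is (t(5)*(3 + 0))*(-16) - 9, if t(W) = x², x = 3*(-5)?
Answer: -10809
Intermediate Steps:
x = -15
t(W) = 225 (t(W) = (-15)² = 225)
(t(5)*(3 + 0))*(-16) - 9 = (225*(3 + 0))*(-16) - 9 = (225*3)*(-16) - 9 = 675*(-16) - 9 = -10800 - 9 = -10809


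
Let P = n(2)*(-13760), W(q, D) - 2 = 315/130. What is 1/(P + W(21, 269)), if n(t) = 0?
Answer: 26/115 ≈ 0.22609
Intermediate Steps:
W(q, D) = 115/26 (W(q, D) = 2 + 315/130 = 2 + 315*(1/130) = 2 + 63/26 = 115/26)
P = 0 (P = 0*(-13760) = 0)
1/(P + W(21, 269)) = 1/(0 + 115/26) = 1/(115/26) = 26/115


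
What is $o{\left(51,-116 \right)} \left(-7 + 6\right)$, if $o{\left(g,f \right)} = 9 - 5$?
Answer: $-4$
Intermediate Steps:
$o{\left(g,f \right)} = 4$
$o{\left(51,-116 \right)} \left(-7 + 6\right) = 4 \left(-7 + 6\right) = 4 \left(-1\right) = -4$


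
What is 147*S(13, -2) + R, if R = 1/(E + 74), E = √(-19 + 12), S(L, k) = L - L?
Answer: 74/5483 - I*√7/5483 ≈ 0.013496 - 0.00048254*I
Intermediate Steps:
S(L, k) = 0
E = I*√7 (E = √(-7) = I*√7 ≈ 2.6458*I)
R = 1/(74 + I*√7) (R = 1/(I*√7 + 74) = 1/(74 + I*√7) ≈ 0.013496 - 0.00048254*I)
147*S(13, -2) + R = 147*0 + (74/5483 - I*√7/5483) = 0 + (74/5483 - I*√7/5483) = 74/5483 - I*√7/5483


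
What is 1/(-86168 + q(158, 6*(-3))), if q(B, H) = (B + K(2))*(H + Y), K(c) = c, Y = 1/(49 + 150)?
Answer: -199/17720392 ≈ -1.1230e-5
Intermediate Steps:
Y = 1/199 ≈ 0.0050251
q(B, H) = (2 + B)*(1/199 + H) (q(B, H) = (B + 2)*(H + 1/199) = (2 + B)*(1/199 + H))
1/(-86168 + q(158, 6*(-3))) = 1/(-86168 + (2/199 + 2*(6*(-3)) + (1/199)*158 + 158*(6*(-3)))) = 1/(-86168 + (2/199 + 2*(-18) + 158/199 + 158*(-18))) = 1/(-86168 + (2/199 - 36 + 158/199 - 2844)) = 1/(-86168 - 572960/199) = 1/(-17720392/199) = -199/17720392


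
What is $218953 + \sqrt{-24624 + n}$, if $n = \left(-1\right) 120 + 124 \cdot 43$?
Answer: $218953 + 2 i \sqrt{4853} \approx 2.1895 \cdot 10^{5} + 139.33 i$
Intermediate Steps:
$n = 5212$ ($n = -120 + 5332 = 5212$)
$218953 + \sqrt{-24624 + n} = 218953 + \sqrt{-24624 + 5212} = 218953 + \sqrt{-19412} = 218953 + 2 i \sqrt{4853}$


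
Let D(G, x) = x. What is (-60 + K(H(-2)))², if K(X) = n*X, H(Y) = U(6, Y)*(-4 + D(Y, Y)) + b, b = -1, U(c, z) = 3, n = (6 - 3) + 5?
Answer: 44944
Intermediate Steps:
n = 8 (n = 3 + 5 = 8)
H(Y) = -13 + 3*Y (H(Y) = 3*(-4 + Y) - 1 = (-12 + 3*Y) - 1 = -13 + 3*Y)
K(X) = 8*X
(-60 + K(H(-2)))² = (-60 + 8*(-13 + 3*(-2)))² = (-60 + 8*(-13 - 6))² = (-60 + 8*(-19))² = (-60 - 152)² = (-212)² = 44944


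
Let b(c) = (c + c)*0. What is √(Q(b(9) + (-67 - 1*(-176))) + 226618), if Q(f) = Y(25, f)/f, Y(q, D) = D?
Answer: √226619 ≈ 476.04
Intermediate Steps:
b(c) = 0 (b(c) = (2*c)*0 = 0)
Q(f) = 1 (Q(f) = f/f = 1)
√(Q(b(9) + (-67 - 1*(-176))) + 226618) = √(1 + 226618) = √226619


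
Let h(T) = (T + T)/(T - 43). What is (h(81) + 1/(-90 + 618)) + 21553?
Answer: 216262483/10032 ≈ 21557.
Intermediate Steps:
h(T) = 2*T/(-43 + T) (h(T) = (2*T)/(-43 + T) = 2*T/(-43 + T))
(h(81) + 1/(-90 + 618)) + 21553 = (2*81/(-43 + 81) + 1/(-90 + 618)) + 21553 = (2*81/38 + 1/528) + 21553 = (2*81*(1/38) + 1/528) + 21553 = (81/19 + 1/528) + 21553 = 42787/10032 + 21553 = 216262483/10032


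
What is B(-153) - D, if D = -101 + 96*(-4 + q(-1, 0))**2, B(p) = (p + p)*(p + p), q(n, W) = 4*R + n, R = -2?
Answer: 77513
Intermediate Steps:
q(n, W) = -8 + n (q(n, W) = 4*(-2) + n = -8 + n)
B(p) = 4*p**2 (B(p) = (2*p)*(2*p) = 4*p**2)
D = 16123 (D = -101 + 96*(-4 + (-8 - 1))**2 = -101 + 96*(-4 - 9)**2 = -101 + 96*(-13)**2 = -101 + 96*169 = -101 + 16224 = 16123)
B(-153) - D = 4*(-153)**2 - 1*16123 = 4*23409 - 16123 = 93636 - 16123 = 77513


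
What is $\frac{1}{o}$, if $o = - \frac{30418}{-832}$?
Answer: $\frac{416}{15209} \approx 0.027352$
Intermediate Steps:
$o = \frac{15209}{416}$ ($o = \left(-30418\right) \left(- \frac{1}{832}\right) = \frac{15209}{416} \approx 36.56$)
$\frac{1}{o} = \frac{1}{\frac{15209}{416}} = \frac{416}{15209}$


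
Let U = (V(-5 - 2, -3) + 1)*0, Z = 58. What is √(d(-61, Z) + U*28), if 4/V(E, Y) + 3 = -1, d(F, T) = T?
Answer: √58 ≈ 7.6158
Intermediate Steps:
V(E, Y) = -1 (V(E, Y) = 4/(-3 - 1) = 4/(-4) = 4*(-¼) = -1)
U = 0 (U = (-1 + 1)*0 = 0*0 = 0)
√(d(-61, Z) + U*28) = √(58 + 0*28) = √(58 + 0) = √58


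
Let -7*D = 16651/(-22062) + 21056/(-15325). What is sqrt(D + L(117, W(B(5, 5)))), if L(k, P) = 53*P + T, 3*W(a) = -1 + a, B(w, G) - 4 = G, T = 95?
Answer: sqrt(53018842810168208274)/473340210 ≈ 15.383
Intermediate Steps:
B(w, G) = 4 + G
W(a) = -1/3 + a/3 (W(a) = (-1 + a)/3 = -1/3 + a/3)
L(k, P) = 95 + 53*P (L(k, P) = 53*P + 95 = 95 + 53*P)
D = 719714047/2366701050 (D = -(16651/(-22062) + 21056/(-15325))/7 = -(16651*(-1/22062) + 21056*(-1/15325))/7 = -(-16651/22062 - 21056/15325)/7 = -1/7*(-719714047/338100150) = 719714047/2366701050 ≈ 0.30410)
sqrt(D + L(117, W(B(5, 5)))) = sqrt(719714047/2366701050 + (95 + 53*(-1/3 + (4 + 5)/3))) = sqrt(719714047/2366701050 + (95 + 53*(-1/3 + (1/3)*9))) = sqrt(719714047/2366701050 + (95 + 53*(-1/3 + 3))) = sqrt(719714047/2366701050 + (95 + 53*(8/3))) = sqrt(719714047/2366701050 + (95 + 424/3)) = sqrt(719714047/2366701050 + 709/3) = sqrt(560050062197/2366701050) = sqrt(53018842810168208274)/473340210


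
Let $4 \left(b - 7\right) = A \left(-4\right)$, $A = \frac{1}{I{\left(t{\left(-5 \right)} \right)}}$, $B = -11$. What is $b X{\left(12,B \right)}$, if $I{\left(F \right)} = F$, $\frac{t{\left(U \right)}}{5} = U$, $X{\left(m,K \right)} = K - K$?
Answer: $0$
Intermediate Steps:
$X{\left(m,K \right)} = 0$
$t{\left(U \right)} = 5 U$
$A = - \frac{1}{25}$ ($A = \frac{1}{5 \left(-5\right)} = \frac{1}{-25} = - \frac{1}{25} \approx -0.04$)
$b = \frac{176}{25}$ ($b = 7 + \frac{\left(- \frac{1}{25}\right) \left(-4\right)}{4} = 7 + \frac{1}{4} \cdot \frac{4}{25} = 7 + \frac{1}{25} = \frac{176}{25} \approx 7.04$)
$b X{\left(12,B \right)} = \frac{176}{25} \cdot 0 = 0$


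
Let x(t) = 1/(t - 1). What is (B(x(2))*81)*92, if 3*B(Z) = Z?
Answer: 2484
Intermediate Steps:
x(t) = 1/(-1 + t)
B(Z) = Z/3
(B(x(2))*81)*92 = ((1/(3*(-1 + 2)))*81)*92 = (((⅓)/1)*81)*92 = (((⅓)*1)*81)*92 = ((⅓)*81)*92 = 27*92 = 2484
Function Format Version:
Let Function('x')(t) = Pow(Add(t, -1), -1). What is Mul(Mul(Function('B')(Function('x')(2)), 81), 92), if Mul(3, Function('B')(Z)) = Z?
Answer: 2484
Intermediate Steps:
Function('x')(t) = Pow(Add(-1, t), -1)
Function('B')(Z) = Mul(Rational(1, 3), Z)
Mul(Mul(Function('B')(Function('x')(2)), 81), 92) = Mul(Mul(Mul(Rational(1, 3), Pow(Add(-1, 2), -1)), 81), 92) = Mul(Mul(Mul(Rational(1, 3), Pow(1, -1)), 81), 92) = Mul(Mul(Mul(Rational(1, 3), 1), 81), 92) = Mul(Mul(Rational(1, 3), 81), 92) = Mul(27, 92) = 2484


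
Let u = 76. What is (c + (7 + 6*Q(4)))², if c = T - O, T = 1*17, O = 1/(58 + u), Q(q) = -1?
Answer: 5812921/17956 ≈ 323.73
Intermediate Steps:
O = 1/134 (O = 1/(58 + 76) = 1/134 ≈ 0.0074627)
T = 17
c = 2277/134 (c = 17 - 1*1/134 = 17 - 1/134 = 2277/134 ≈ 16.993)
(c + (7 + 6*Q(4)))² = (2277/134 + (7 + 6*(-1)))² = (2277/134 + (7 - 6))² = (2277/134 + 1)² = (2411/134)² = 5812921/17956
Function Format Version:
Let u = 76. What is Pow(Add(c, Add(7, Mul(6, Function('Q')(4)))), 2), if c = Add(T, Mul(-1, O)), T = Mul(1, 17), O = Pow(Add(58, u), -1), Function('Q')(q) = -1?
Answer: Rational(5812921, 17956) ≈ 323.73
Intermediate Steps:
O = Rational(1, 134) (O = Pow(Add(58, 76), -1) = Pow(134, -1) = Rational(1, 134) ≈ 0.0074627)
T = 17
c = Rational(2277, 134) (c = Add(17, Mul(-1, Rational(1, 134))) = Add(17, Rational(-1, 134)) = Rational(2277, 134) ≈ 16.993)
Pow(Add(c, Add(7, Mul(6, Function('Q')(4)))), 2) = Pow(Add(Rational(2277, 134), Add(7, Mul(6, -1))), 2) = Pow(Add(Rational(2277, 134), Add(7, -6)), 2) = Pow(Add(Rational(2277, 134), 1), 2) = Pow(Rational(2411, 134), 2) = Rational(5812921, 17956)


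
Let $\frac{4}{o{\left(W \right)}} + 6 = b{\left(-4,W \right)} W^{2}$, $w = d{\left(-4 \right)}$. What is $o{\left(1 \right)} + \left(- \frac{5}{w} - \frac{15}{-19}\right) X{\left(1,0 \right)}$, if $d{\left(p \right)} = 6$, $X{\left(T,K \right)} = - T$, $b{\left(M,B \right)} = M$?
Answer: $- \frac{203}{570} \approx -0.35614$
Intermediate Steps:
$w = 6$
$o{\left(W \right)} = \frac{4}{-6 - 4 W^{2}}$
$o{\left(1 \right)} + \left(- \frac{5}{w} - \frac{15}{-19}\right) X{\left(1,0 \right)} = \frac{2}{-3 - 2 \cdot 1^{2}} + \left(- \frac{5}{6} - \frac{15}{-19}\right) \left(\left(-1\right) 1\right) = \frac{2}{-3 - 2} + \left(\left(-5\right) \frac{1}{6} - - \frac{15}{19}\right) \left(-1\right) = \frac{2}{-3 - 2} + \left(- \frac{5}{6} + \frac{15}{19}\right) \left(-1\right) = \frac{2}{-5} - - \frac{5}{114} = 2 \left(- \frac{1}{5}\right) + \frac{5}{114} = - \frac{2}{5} + \frac{5}{114} = - \frac{203}{570}$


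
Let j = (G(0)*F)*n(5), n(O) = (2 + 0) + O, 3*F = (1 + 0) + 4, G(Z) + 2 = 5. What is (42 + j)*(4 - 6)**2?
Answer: 308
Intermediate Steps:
G(Z) = 3 (G(Z) = -2 + 5 = 3)
F = 5/3 (F = ((1 + 0) + 4)/3 = (1 + 4)/3 = (1/3)*5 = 5/3 ≈ 1.6667)
n(O) = 2 + O
j = 35 (j = (3*(5/3))*(2 + 5) = 5*7 = 35)
(42 + j)*(4 - 6)**2 = (42 + 35)*(4 - 6)**2 = 77*(-2)**2 = 77*4 = 308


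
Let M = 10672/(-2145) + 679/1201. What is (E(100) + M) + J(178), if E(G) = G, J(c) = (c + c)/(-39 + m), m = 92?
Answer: 13968563419/136535685 ≈ 102.31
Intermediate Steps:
J(c) = 2*c/53 (J(c) = (c + c)/(-39 + 92) = (2*c)/53 = (2*c)*(1/53) = 2*c/53)
M = -11360617/2576145 (M = 10672*(-1/2145) + 679*(1/1201) = -10672/2145 + 679/1201 = -11360617/2576145 ≈ -4.4099)
(E(100) + M) + J(178) = (100 - 11360617/2576145) + (2/53)*178 = 246253883/2576145 + 356/53 = 13968563419/136535685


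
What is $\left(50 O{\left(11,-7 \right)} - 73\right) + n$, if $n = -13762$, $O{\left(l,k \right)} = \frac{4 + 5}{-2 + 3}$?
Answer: $-13385$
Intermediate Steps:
$O{\left(l,k \right)} = 9$ ($O{\left(l,k \right)} = \frac{9}{1} = 9 \cdot 1 = 9$)
$\left(50 O{\left(11,-7 \right)} - 73\right) + n = \left(50 \cdot 9 - 73\right) - 13762 = \left(450 - 73\right) - 13762 = 377 - 13762 = -13385$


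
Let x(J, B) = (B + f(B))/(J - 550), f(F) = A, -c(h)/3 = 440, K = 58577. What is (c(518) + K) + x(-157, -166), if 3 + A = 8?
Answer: 5782980/101 ≈ 57257.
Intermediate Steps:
c(h) = -1320 (c(h) = -3*440 = -1320)
A = 5 (A = -3 + 8 = 5)
f(F) = 5
x(J, B) = (5 + B)/(-550 + J) (x(J, B) = (B + 5)/(J - 550) = (5 + B)/(-550 + J))
(c(518) + K) + x(-157, -166) = (-1320 + 58577) + (5 - 166)/(-550 - 157) = 57257 - 161/(-707) = 57257 - 1/707*(-161) = 57257 + 23/101 = 5782980/101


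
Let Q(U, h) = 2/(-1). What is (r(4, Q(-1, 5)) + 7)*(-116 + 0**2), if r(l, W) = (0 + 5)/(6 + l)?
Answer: -870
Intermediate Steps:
Q(U, h) = -2 (Q(U, h) = 2*(-1) = -2)
r(l, W) = 5/(6 + l)
(r(4, Q(-1, 5)) + 7)*(-116 + 0**2) = (5/(6 + 4) + 7)*(-116 + 0**2) = (5/10 + 7)*(-116 + 0) = (5*(1/10) + 7)*(-116) = (1/2 + 7)*(-116) = (15/2)*(-116) = -870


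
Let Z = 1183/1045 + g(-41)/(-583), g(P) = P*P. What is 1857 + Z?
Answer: 102752949/55385 ≈ 1855.2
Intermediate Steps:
g(P) = P**2
Z = -96996/55385 (Z = 1183/1045 + (-41)**2/(-583) = 1183*(1/1045) + 1681*(-1/583) = 1183/1045 - 1681/583 = -96996/55385 ≈ -1.7513)
1857 + Z = 1857 - 96996/55385 = 102752949/55385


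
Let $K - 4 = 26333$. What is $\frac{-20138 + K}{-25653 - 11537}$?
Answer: $- \frac{6199}{37190} \approx -0.16668$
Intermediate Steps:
$K = 26337$ ($K = 4 + 26333 = 26337$)
$\frac{-20138 + K}{-25653 - 11537} = \frac{-20138 + 26337}{-25653 - 11537} = \frac{6199}{-37190} = 6199 \left(- \frac{1}{37190}\right) = - \frac{6199}{37190}$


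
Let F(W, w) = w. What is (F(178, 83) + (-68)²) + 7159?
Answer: 11866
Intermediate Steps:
(F(178, 83) + (-68)²) + 7159 = (83 + (-68)²) + 7159 = (83 + 4624) + 7159 = 4707 + 7159 = 11866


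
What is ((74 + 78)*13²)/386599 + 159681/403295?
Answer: 72092356879/155913443705 ≈ 0.46239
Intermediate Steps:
((74 + 78)*13²)/386599 + 159681/403295 = (152*169)*(1/386599) + 159681*(1/403295) = 25688*(1/386599) + 159681/403295 = 25688/386599 + 159681/403295 = 72092356879/155913443705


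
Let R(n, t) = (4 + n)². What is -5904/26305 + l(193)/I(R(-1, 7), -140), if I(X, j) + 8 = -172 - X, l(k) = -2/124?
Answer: -69156767/308241990 ≈ -0.22436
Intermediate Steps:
l(k) = -1/62 (l(k) = -2*1/124 = -1/62)
I(X, j) = -180 - X (I(X, j) = -8 + (-172 - X) = -180 - X)
-5904/26305 + l(193)/I(R(-1, 7), -140) = -5904/26305 - 1/(62*(-180 - (4 - 1)²)) = -5904*1/26305 - 1/(62*(-180 - 1*3²)) = -5904/26305 - 1/(62*(-180 - 1*9)) = -5904/26305 - 1/(62*(-180 - 9)) = -5904/26305 - 1/62/(-189) = -5904/26305 - 1/62*(-1/189) = -5904/26305 + 1/11718 = -69156767/308241990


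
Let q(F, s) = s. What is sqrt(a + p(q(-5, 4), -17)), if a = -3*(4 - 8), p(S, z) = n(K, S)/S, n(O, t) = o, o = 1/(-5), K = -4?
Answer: sqrt(1195)/10 ≈ 3.4569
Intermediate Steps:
o = -1/5 ≈ -0.20000
n(O, t) = -1/5
p(S, z) = -1/(5*S)
a = 12 (a = -3*(-4) = 12)
sqrt(a + p(q(-5, 4), -17)) = sqrt(12 - 1/5/4) = sqrt(12 - 1/5*1/4) = sqrt(12 - 1/20) = sqrt(239/20) = sqrt(1195)/10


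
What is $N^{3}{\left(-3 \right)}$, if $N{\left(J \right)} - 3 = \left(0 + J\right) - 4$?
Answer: $-64$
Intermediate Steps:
$N{\left(J \right)} = -1 + J$ ($N{\left(J \right)} = 3 + \left(\left(0 + J\right) - 4\right) = 3 + \left(J - 4\right) = 3 + \left(-4 + J\right) = -1 + J$)
$N^{3}{\left(-3 \right)} = \left(-1 - 3\right)^{3} = \left(-4\right)^{3} = -64$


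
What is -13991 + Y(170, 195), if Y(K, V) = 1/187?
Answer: -2616316/187 ≈ -13991.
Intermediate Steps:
Y(K, V) = 1/187
-13991 + Y(170, 195) = -13991 + 1/187 = -2616316/187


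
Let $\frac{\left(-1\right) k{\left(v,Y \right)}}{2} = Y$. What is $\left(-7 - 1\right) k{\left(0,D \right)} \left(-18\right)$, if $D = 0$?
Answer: $0$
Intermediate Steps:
$k{\left(v,Y \right)} = - 2 Y$
$\left(-7 - 1\right) k{\left(0,D \right)} \left(-18\right) = \left(-7 - 1\right) \left(\left(-2\right) 0\right) \left(-18\right) = \left(-8\right) 0 \left(-18\right) = 0 \left(-18\right) = 0$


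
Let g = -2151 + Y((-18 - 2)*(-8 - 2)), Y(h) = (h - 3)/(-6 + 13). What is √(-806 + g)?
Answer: 3*I*√15946/7 ≈ 54.119*I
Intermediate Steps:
Y(h) = -3/7 + h/7 (Y(h) = (-3 + h)/7 = (-3 + h)*(⅐) = -3/7 + h/7)
g = -14860/7 (g = -2151 + (-3/7 + ((-18 - 2)*(-8 - 2))/7) = -2151 + (-3/7 + (-20*(-10))/7) = -2151 + (-3/7 + (⅐)*200) = -2151 + (-3/7 + 200/7) = -2151 + 197/7 = -14860/7 ≈ -2122.9)
√(-806 + g) = √(-806 - 14860/7) = √(-20502/7) = 3*I*√15946/7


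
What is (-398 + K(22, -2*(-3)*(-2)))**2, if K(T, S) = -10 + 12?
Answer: 156816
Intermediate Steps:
K(T, S) = 2
(-398 + K(22, -2*(-3)*(-2)))**2 = (-398 + 2)**2 = (-396)**2 = 156816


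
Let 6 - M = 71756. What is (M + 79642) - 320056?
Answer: -312164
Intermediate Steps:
M = -71750 (M = 6 - 1*71756 = 6 - 71756 = -71750)
(M + 79642) - 320056 = (-71750 + 79642) - 320056 = 7892 - 320056 = -312164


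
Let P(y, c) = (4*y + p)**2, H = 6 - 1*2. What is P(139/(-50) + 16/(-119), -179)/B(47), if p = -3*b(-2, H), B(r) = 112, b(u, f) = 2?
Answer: 172475689/61954375 ≈ 2.7839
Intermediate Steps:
H = 4 (H = 6 - 2 = 4)
p = -6 (p = -3*2 = -6)
P(y, c) = (-6 + 4*y)**2 (P(y, c) = (4*y - 6)**2 = (-6 + 4*y)**2)
P(139/(-50) + 16/(-119), -179)/B(47) = (4*(-3 + 2*(139/(-50) + 16/(-119)))**2)/112 = (4*(-3 + 2*(139*(-1/50) + 16*(-1/119)))**2)*(1/112) = (4*(-3 + 2*(-139/50 - 16/119))**2)*(1/112) = (4*(-3 + 2*(-17341/5950))**2)*(1/112) = (4*(-3 - 17341/2975)**2)*(1/112) = (4*(-26266/2975)**2)*(1/112) = (4*(689902756/8850625))*(1/112) = (2759611024/8850625)*(1/112) = 172475689/61954375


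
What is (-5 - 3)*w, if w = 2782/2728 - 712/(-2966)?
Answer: -5096874/505703 ≈ -10.079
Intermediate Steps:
w = 2548437/2022812 (w = 2782*(1/2728) - 712*(-1/2966) = 1391/1364 + 356/1483 = 2548437/2022812 ≈ 1.2598)
(-5 - 3)*w = (-5 - 3)*(2548437/2022812) = -8*2548437/2022812 = -5096874/505703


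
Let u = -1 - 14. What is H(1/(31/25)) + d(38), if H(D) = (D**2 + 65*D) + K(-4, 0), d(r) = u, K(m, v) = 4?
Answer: 40429/961 ≈ 42.070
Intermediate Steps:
u = -15
d(r) = -15
H(D) = 4 + D**2 + 65*D (H(D) = (D**2 + 65*D) + 4 = 4 + D**2 + 65*D)
H(1/(31/25)) + d(38) = (4 + (1/(31/25))**2 + 65/((31/25))) - 15 = (4 + (1/(31*(1/25)))**2 + 65/((31*(1/25)))) - 15 = (4 + (1/(31/25))**2 + 65/(31/25)) - 15 = (4 + (25/31)**2 + 65*(25/31)) - 15 = (4 + 625/961 + 1625/31) - 15 = 54844/961 - 15 = 40429/961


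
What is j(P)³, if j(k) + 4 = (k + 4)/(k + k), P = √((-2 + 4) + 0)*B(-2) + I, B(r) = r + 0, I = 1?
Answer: -169229/2744 - 8555*√2/343 ≈ -96.945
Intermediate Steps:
B(r) = r
P = 1 - 2*√2 (P = √((-2 + 4) + 0)*(-2) + 1 = √(2 + 0)*(-2) + 1 = √2*(-2) + 1 = -2*√2 + 1 = 1 - 2*√2 ≈ -1.8284)
j(k) = -4 + (4 + k)/(2*k) (j(k) = -4 + (k + 4)/(k + k) = -4 + (4 + k)/((2*k)) = -4 + (4 + k)*(1/(2*k)) = -4 + (4 + k)/(2*k))
j(P)³ = (-7/2 + 2/(1 - 2*√2))³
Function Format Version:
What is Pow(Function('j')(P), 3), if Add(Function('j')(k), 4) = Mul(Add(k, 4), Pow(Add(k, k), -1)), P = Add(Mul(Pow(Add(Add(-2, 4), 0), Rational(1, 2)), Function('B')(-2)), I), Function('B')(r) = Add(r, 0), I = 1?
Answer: Add(Rational(-169229, 2744), Mul(Rational(-8555, 343), Pow(2, Rational(1, 2)))) ≈ -96.945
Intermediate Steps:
Function('B')(r) = r
P = Add(1, Mul(-2, Pow(2, Rational(1, 2)))) (P = Add(Mul(Pow(Add(Add(-2, 4), 0), Rational(1, 2)), -2), 1) = Add(Mul(Pow(Add(2, 0), Rational(1, 2)), -2), 1) = Add(Mul(Pow(2, Rational(1, 2)), -2), 1) = Add(Mul(-2, Pow(2, Rational(1, 2))), 1) = Add(1, Mul(-2, Pow(2, Rational(1, 2)))) ≈ -1.8284)
Function('j')(k) = Add(-4, Mul(Rational(1, 2), Pow(k, -1), Add(4, k))) (Function('j')(k) = Add(-4, Mul(Add(k, 4), Pow(Add(k, k), -1))) = Add(-4, Mul(Add(4, k), Pow(Mul(2, k), -1))) = Add(-4, Mul(Add(4, k), Mul(Rational(1, 2), Pow(k, -1)))) = Add(-4, Mul(Rational(1, 2), Pow(k, -1), Add(4, k))))
Pow(Function('j')(P), 3) = Pow(Add(Rational(-7, 2), Mul(2, Pow(Add(1, Mul(-2, Pow(2, Rational(1, 2)))), -1))), 3)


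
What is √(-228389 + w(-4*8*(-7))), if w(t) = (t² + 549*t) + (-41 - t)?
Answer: I*√55502 ≈ 235.59*I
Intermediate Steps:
w(t) = -41 + t² + 548*t
√(-228389 + w(-4*8*(-7))) = √(-228389 + (-41 + (-4*8*(-7))² + 548*(-4*8*(-7)))) = √(-228389 + (-41 + (-32*(-7))² + 548*(-32*(-7)))) = √(-228389 + (-41 + 224² + 548*224)) = √(-228389 + (-41 + 50176 + 122752)) = √(-228389 + 172887) = √(-55502) = I*√55502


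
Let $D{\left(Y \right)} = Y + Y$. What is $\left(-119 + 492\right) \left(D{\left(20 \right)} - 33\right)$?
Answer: $2611$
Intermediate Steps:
$D{\left(Y \right)} = 2 Y$
$\left(-119 + 492\right) \left(D{\left(20 \right)} - 33\right) = \left(-119 + 492\right) \left(2 \cdot 20 - 33\right) = 373 \left(40 - 33\right) = 373 \cdot 7 = 2611$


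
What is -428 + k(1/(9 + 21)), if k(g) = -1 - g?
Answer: -12871/30 ≈ -429.03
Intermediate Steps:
-428 + k(1/(9 + 21)) = -428 + (-1 - 1/(9 + 21)) = -428 + (-1 - 1/30) = -428 - 31/30 = -12871/30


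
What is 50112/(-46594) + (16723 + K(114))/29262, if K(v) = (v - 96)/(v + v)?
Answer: -13056461867/25905238932 ≈ -0.50401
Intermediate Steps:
K(v) = (-96 + v)/(2*v) (K(v) = (-96 + v)/((2*v)) = (-96 + v)*(1/(2*v)) = (-96 + v)/(2*v))
50112/(-46594) + (16723 + K(114))/29262 = 50112/(-46594) + (16723 + (1/2)*(-96 + 114)/114)/29262 = 50112*(-1/46594) + (16723 + (1/2)*(1/114)*18)*(1/29262) = -25056/23297 + (16723 + 3/38)*(1/29262) = -25056/23297 + (635477/38)*(1/29262) = -25056/23297 + 635477/1111956 = -13056461867/25905238932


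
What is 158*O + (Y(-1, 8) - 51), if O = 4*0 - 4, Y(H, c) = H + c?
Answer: -676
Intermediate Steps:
O = -4 (O = 0 - 4 = -4)
158*O + (Y(-1, 8) - 51) = 158*(-4) + ((-1 + 8) - 51) = -632 + (7 - 51) = -632 - 44 = -676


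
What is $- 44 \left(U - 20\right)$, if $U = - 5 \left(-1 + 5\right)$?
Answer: $1760$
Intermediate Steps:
$U = -20$ ($U = \left(-5\right) 4 = -20$)
$- 44 \left(U - 20\right) = - 44 \left(-20 - 20\right) = \left(-44\right) \left(-40\right) = 1760$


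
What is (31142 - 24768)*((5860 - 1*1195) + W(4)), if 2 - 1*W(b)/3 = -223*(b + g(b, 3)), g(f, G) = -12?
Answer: -4340694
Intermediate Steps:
W(b) = -8022 + 669*b (W(b) = 6 - (-669)*(b - 12) = 6 - (-669)*(-12 + b) = 6 - 3*(2676 - 223*b) = 6 + (-8028 + 669*b) = -8022 + 669*b)
(31142 - 24768)*((5860 - 1*1195) + W(4)) = (31142 - 24768)*((5860 - 1*1195) + (-8022 + 669*4)) = 6374*((5860 - 1195) + (-8022 + 2676)) = 6374*(4665 - 5346) = 6374*(-681) = -4340694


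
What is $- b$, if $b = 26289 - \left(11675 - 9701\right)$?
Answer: $-24315$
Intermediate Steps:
$b = 24315$ ($b = 26289 - 1974 = 24315$)
$- b = \left(-1\right) 24315 = -24315$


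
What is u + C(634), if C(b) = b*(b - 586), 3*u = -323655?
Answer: -77453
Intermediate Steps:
u = -107885 (u = (⅓)*(-323655) = -107885)
C(b) = b*(-586 + b)
u + C(634) = -107885 + 634*(-586 + 634) = -107885 + 634*48 = -107885 + 30432 = -77453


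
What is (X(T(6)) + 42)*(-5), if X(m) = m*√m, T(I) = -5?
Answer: -210 + 25*I*√5 ≈ -210.0 + 55.902*I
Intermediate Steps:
X(m) = m^(3/2)
(X(T(6)) + 42)*(-5) = ((-5)^(3/2) + 42)*(-5) = (-5*I*√5 + 42)*(-5) = (42 - 5*I*√5)*(-5) = -210 + 25*I*√5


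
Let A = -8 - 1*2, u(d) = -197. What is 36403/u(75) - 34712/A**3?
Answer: -3695592/24625 ≈ -150.07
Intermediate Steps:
A = -10 (A = -8 - 2 = -10)
36403/u(75) - 34712/A**3 = 36403/(-197) - 34712/((-10)**3) = 36403*(-1/197) - 34712/(-1000) = -36403/197 - 34712*(-1/1000) = -36403/197 + 4339/125 = -3695592/24625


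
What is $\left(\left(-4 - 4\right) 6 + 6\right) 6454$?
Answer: $-271068$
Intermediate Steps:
$\left(\left(-4 - 4\right) 6 + 6\right) 6454 = \left(\left(-8\right) 6 + 6\right) 6454 = \left(-48 + 6\right) 6454 = \left(-42\right) 6454 = -271068$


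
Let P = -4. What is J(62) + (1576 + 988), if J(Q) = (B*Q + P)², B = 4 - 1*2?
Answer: 16964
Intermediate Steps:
B = 2 (B = 4 - 2 = 2)
J(Q) = (-4 + 2*Q)² (J(Q) = (2*Q - 4)² = (-4 + 2*Q)²)
J(62) + (1576 + 988) = 4*(-2 + 62)² + (1576 + 988) = 4*60² + 2564 = 4*3600 + 2564 = 14400 + 2564 = 16964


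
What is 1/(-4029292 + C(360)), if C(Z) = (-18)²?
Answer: -1/4028968 ≈ -2.4820e-7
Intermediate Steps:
C(Z) = 324
1/(-4029292 + C(360)) = 1/(-4029292 + 324) = 1/(-4028968) = -1/4028968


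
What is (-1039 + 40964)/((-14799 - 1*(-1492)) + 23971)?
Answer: 39925/10664 ≈ 3.7439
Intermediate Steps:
(-1039 + 40964)/((-14799 - 1*(-1492)) + 23971) = 39925/((-14799 + 1492) + 23971) = 39925/(-13307 + 23971) = 39925/10664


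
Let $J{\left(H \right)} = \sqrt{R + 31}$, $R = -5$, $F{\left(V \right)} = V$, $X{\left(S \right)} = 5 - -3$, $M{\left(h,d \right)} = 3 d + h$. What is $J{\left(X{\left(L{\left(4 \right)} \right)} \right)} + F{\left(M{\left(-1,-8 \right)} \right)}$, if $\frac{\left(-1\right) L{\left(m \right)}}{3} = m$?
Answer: $-25 + \sqrt{26} \approx -19.901$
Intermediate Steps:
$M{\left(h,d \right)} = h + 3 d$
$L{\left(m \right)} = - 3 m$
$X{\left(S \right)} = 8$ ($X{\left(S \right)} = 5 + 3 = 8$)
$J{\left(H \right)} = \sqrt{26}$ ($J{\left(H \right)} = \sqrt{-5 + 31} = \sqrt{26}$)
$J{\left(X{\left(L{\left(4 \right)} \right)} \right)} + F{\left(M{\left(-1,-8 \right)} \right)} = \sqrt{26} + \left(-1 + 3 \left(-8\right)\right) = \sqrt{26} - 25 = -25 + \sqrt{26}$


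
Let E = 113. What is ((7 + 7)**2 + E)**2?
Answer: 95481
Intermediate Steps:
((7 + 7)**2 + E)**2 = ((7 + 7)**2 + 113)**2 = (14**2 + 113)**2 = (196 + 113)**2 = 309**2 = 95481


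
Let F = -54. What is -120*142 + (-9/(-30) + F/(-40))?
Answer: -340767/20 ≈ -17038.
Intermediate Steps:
-120*142 + (-9/(-30) + F/(-40)) = -120*142 + (-9/(-30) - 54/(-40)) = -17040 + (-9*(-1/30) - 54*(-1/40)) = -17040 + (3/10 + 27/20) = -17040 + 33/20 = -340767/20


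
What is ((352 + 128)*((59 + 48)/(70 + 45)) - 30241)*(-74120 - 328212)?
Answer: 275706451972/23 ≈ 1.1987e+10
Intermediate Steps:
((352 + 128)*((59 + 48)/(70 + 45)) - 30241)*(-74120 - 328212) = (480*(107/115) - 30241)*(-402332) = (10272/23 - 30241)*(-402332) = -685271/23*(-402332) = 275706451972/23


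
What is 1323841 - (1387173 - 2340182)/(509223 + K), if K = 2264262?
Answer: 3671654108894/2773485 ≈ 1.3238e+6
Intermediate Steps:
1323841 - (1387173 - 2340182)/(509223 + K) = 1323841 - (1387173 - 2340182)/(509223 + 2264262) = 1323841 - (-953009)/2773485 = 1323841 - 1*(-953009/2773485) = 1323841 + 953009/2773485 = 3671654108894/2773485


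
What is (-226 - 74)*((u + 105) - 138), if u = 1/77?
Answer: 762000/77 ≈ 9896.1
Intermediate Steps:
u = 1/77 ≈ 0.012987
(-226 - 74)*((u + 105) - 138) = (-226 - 74)*((1/77 + 105) - 138) = -300*(8086/77 - 138) = -300*(-2540/77) = 762000/77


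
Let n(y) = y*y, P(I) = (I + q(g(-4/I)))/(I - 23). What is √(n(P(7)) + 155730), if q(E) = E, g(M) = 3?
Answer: √9966745/8 ≈ 394.63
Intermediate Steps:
P(I) = (3 + I)/(-23 + I) (P(I) = (I + 3)/(I - 23) = (3 + I)/(-23 + I))
n(y) = y²
√(n(P(7)) + 155730) = √(((3 + 7)/(-23 + 7))² + 155730) = √((10/(-16))² + 155730) = √((-1/16*10)² + 155730) = √((-5/8)² + 155730) = √(25/64 + 155730) = √(9966745/64) = √9966745/8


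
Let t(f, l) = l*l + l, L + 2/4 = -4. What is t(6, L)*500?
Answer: 7875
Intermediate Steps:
L = -9/2 (L = -1/2 - 4 = -9/2 ≈ -4.5000)
t(f, l) = l + l**2 (t(f, l) = l**2 + l = l + l**2)
t(6, L)*500 = -9*(1 - 9/2)/2*500 = -9/2*(-7/2)*500 = (63/4)*500 = 7875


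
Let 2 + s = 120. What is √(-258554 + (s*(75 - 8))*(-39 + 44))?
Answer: 468*I ≈ 468.0*I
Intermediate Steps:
s = 118 (s = -2 + 120 = 118)
√(-258554 + (s*(75 - 8))*(-39 + 44)) = √(-258554 + (118*(75 - 8))*(-39 + 44)) = √(-258554 + (118*67)*5) = √(-258554 + 7906*5) = √(-258554 + 39530) = √(-219024) = 468*I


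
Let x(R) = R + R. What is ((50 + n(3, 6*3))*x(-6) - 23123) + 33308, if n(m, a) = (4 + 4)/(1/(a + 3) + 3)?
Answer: 19107/2 ≈ 9553.5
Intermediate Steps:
n(m, a) = 8/(3 + 1/(3 + a)) (n(m, a) = 8/(1/(3 + a) + 3) = 8/(3 + 1/(3 + a)))
x(R) = 2*R
((50 + n(3, 6*3))*x(-6) - 23123) + 33308 = ((50 + 8*(3 + 6*3)/(10 + 3*(6*3)))*(2*(-6)) - 23123) + 33308 = ((50 + 8*(3 + 18)/(10 + 3*18))*(-12) - 23123) + 33308 = ((50 + 8*21/(10 + 54))*(-12) - 23123) + 33308 = ((50 + 8*21/64)*(-12) - 23123) + 33308 = ((50 + 8*(1/64)*21)*(-12) - 23123) + 33308 = ((50 + 21/8)*(-12) - 23123) + 33308 = ((421/8)*(-12) - 23123) + 33308 = (-1263/2 - 23123) + 33308 = -47509/2 + 33308 = 19107/2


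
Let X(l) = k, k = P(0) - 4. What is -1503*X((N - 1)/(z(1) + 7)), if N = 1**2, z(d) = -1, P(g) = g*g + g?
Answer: 6012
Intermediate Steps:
P(g) = g + g**2 (P(g) = g**2 + g = g + g**2)
N = 1
k = -4 (k = 0*(1 + 0) - 4 = 0*1 - 4 = 0 - 4 = -4)
X(l) = -4
-1503*X((N - 1)/(z(1) + 7)) = -1503*(-4) = 6012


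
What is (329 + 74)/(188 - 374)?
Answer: -13/6 ≈ -2.1667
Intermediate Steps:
(329 + 74)/(188 - 374) = 403/(-186) = 403*(-1/186) = -13/6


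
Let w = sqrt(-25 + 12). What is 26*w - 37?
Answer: -37 + 26*I*sqrt(13) ≈ -37.0 + 93.744*I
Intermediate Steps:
w = I*sqrt(13) (w = sqrt(-13) = I*sqrt(13) ≈ 3.6056*I)
26*w - 37 = 26*(I*sqrt(13)) - 37 = 26*I*sqrt(13) - 37 = -37 + 26*I*sqrt(13)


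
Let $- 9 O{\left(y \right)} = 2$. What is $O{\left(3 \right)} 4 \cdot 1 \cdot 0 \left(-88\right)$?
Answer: $0$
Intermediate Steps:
$O{\left(y \right)} = - \frac{2}{9}$ ($O{\left(y \right)} = \left(- \frac{1}{9}\right) 2 = - \frac{2}{9}$)
$O{\left(3 \right)} 4 \cdot 1 \cdot 0 \left(-88\right) = - \frac{2 \cdot 4 \cdot 1 \cdot 0}{9} \left(-88\right) = - \frac{2 \cdot 4 \cdot 0}{9} \left(-88\right) = \left(- \frac{2}{9}\right) 0 \left(-88\right) = 0 \left(-88\right) = 0$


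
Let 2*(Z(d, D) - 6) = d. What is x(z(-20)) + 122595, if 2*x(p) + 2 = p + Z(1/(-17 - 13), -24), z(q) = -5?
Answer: 14711339/120 ≈ 1.2259e+5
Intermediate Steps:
Z(d, D) = 6 + d/2
x(p) = 239/120 + p/2 (x(p) = -1 + (p + (6 + 1/(2*(-17 - 13))))/2 = -1 + (p + (6 + (1/2)/(-30)))/2 = -1 + (p + (6 + (1/2)*(-1/30)))/2 = -1 + (p + (6 - 1/60))/2 = -1 + (p + 359/60)/2 = -1 + (359/60 + p)/2 = -1 + (359/120 + p/2) = 239/120 + p/2)
x(z(-20)) + 122595 = (239/120 + (1/2)*(-5)) + 122595 = (239/120 - 5/2) + 122595 = -61/120 + 122595 = 14711339/120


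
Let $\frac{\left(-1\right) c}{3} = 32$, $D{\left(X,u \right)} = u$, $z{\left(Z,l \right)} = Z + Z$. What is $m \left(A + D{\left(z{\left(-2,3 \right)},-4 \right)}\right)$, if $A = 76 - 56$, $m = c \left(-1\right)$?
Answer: $1536$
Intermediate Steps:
$z{\left(Z,l \right)} = 2 Z$
$c = -96$ ($c = \left(-3\right) 32 = -96$)
$m = 96$ ($m = \left(-96\right) \left(-1\right) = 96$)
$A = 20$ ($A = 76 - 56 = 20$)
$m \left(A + D{\left(z{\left(-2,3 \right)},-4 \right)}\right) = 96 \left(20 - 4\right) = 96 \cdot 16 = 1536$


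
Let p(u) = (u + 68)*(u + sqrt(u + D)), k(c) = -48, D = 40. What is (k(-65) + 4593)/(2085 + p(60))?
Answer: 909/2209 ≈ 0.41150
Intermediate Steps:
p(u) = (68 + u)*(u + sqrt(40 + u)) (p(u) = (u + 68)*(u + sqrt(u + 40)) = (68 + u)*(u + sqrt(40 + u)))
(k(-65) + 4593)/(2085 + p(60)) = (-48 + 4593)/(2085 + (60**2 + 68*60 + 68*sqrt(40 + 60) + 60*sqrt(40 + 60))) = 4545/(2085 + (3600 + 4080 + 68*sqrt(100) + 60*sqrt(100))) = 4545/(2085 + (3600 + 4080 + 68*10 + 60*10)) = 4545/(2085 + (3600 + 4080 + 680 + 600)) = 4545/(2085 + 8960) = 4545/11045 = 4545*(1/11045) = 909/2209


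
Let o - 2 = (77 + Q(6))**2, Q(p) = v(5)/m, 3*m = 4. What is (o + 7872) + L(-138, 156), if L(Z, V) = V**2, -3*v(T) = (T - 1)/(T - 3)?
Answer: 152249/4 ≈ 38062.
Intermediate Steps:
m = 4/3 (m = (1/3)*4 = 4/3 ≈ 1.3333)
v(T) = -(-1 + T)/(3*(-3 + T)) (v(T) = -(T - 1)/(3*(T - 3)) = -(-1 + T)/(3*(-3 + T)))
Q(p) = -1/2 (Q(p) = ((1 - 1*5)/(3*(-3 + 5)))/(4/3) = ((1/3)*(1 - 5)/2)*(3/4) = ((1/3)*(1/2)*(-4))*(3/4) = -2/3*3/4 = -1/2)
o = 23417/4 (o = 2 + (77 - 1/2)**2 = 2 + (153/2)**2 = 2 + 23409/4 = 23417/4 ≈ 5854.3)
(o + 7872) + L(-138, 156) = (23417/4 + 7872) + 156**2 = 54905/4 + 24336 = 152249/4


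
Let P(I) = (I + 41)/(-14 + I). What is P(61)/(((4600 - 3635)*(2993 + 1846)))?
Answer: 34/73157615 ≈ 4.6475e-7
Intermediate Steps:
P(I) = (41 + I)/(-14 + I)
P(61)/(((4600 - 3635)*(2993 + 1846))) = ((41 + 61)/(-14 + 61))/(((4600 - 3635)*(2993 + 1846))) = (102/47)/((965*4839)) = ((1/47)*102)/4669635 = (102/47)*(1/4669635) = 34/73157615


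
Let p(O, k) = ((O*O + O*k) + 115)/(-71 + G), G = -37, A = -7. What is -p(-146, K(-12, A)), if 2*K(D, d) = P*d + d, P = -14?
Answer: 3697/27 ≈ 136.93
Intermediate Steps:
K(D, d) = -13*d/2 (K(D, d) = (-14*d + d)/2 = (-13*d)/2 = -13*d/2)
p(O, k) = -115/108 - O²/108 - O*k/108 (p(O, k) = ((O*O + O*k) + 115)/(-71 - 37) = ((O² + O*k) + 115)/(-108) = (115 + O² + O*k)*(-1/108) = -115/108 - O²/108 - O*k/108)
-p(-146, K(-12, A)) = -(-115/108 - 1/108*(-146)² - 1/108*(-146)*(-13/2*(-7))) = -(-115/108 - 1/108*21316 - 1/108*(-146)*91/2) = -(-115/108 - 5329/27 + 6643/108) = -1*(-3697/27) = 3697/27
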